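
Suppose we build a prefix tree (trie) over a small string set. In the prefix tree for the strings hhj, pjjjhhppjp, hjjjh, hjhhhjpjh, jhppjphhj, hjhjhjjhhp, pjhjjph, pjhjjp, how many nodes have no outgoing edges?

Leaves are exactly the stored words that no other stored word extends.
Those words: "hhj", "hjhhhjpjh", "hjhjhjjhhp", "hjjjh", "jhppjphhj", "pjhjjph", "pjjjhhppjp"
Leaf count: 7

7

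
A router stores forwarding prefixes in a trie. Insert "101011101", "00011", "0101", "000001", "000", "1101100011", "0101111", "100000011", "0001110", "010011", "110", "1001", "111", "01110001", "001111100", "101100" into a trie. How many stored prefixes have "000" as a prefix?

4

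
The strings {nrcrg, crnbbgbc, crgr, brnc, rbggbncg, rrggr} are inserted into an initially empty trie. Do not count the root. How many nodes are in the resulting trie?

Trace insertions, counting only characters that open a new branch:
  "nrcrg" → 5 new (n, r, c, r, g)
  "crnbbgbc" → 8 new (c, r, n, b, b, g, b, c)
  "crgr" → prefix "cr" already present; 2 new (g, r)
  "brnc" → 4 new (b, r, n, c)
  "rbggbncg" → 8 new (r, b, g, g, b, n, c, g)
  "rrggr" → prefix "r" already present; 4 new (r, g, g, r)
Total nodes = 5 + 8 + 2 + 4 + 8 + 4 = 31

31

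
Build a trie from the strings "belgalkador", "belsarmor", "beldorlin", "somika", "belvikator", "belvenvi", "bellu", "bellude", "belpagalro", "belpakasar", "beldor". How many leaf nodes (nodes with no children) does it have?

9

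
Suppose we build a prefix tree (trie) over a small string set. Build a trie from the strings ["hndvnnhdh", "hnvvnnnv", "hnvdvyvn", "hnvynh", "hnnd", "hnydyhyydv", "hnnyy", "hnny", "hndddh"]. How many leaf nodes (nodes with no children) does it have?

A leaf is a node with no children — equivalently, the end of a word that is not a proper prefix of any other stored word.
Those words: "hndddh", "hndvnnhdh", "hnnd", "hnnyy", "hnvdvyvn", "hnvvnnnv", "hnvynh", "hnydyhyydv"
Leaf count: 8

8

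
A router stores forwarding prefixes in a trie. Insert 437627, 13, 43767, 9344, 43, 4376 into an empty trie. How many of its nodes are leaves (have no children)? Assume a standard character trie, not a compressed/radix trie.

4

Leaves are exactly the stored words that no other stored word extends.
Those words: "13", "437627", "43767", "9344"
Leaf count: 4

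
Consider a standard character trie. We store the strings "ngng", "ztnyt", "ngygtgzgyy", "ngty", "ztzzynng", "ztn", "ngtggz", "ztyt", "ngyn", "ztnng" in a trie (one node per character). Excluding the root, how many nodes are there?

Count nodes per top-level branch (shared prefixes stored once):
  'n'-branch (ngng, ngtggz, ngty, ngygtgzgyy, ngyn): 18 nodes
  'z'-branch (ztn, ztnng, ztnyt, ztyt, ztzzynng): 15 nodes
Sum: 33

33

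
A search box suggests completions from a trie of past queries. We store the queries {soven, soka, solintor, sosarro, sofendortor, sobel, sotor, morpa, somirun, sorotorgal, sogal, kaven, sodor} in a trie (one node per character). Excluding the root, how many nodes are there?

Insert word by word; a character creates a node only if that edge doesn't already exist:
  "soven" → 5 new (s, o, v, e, n)
  "soka" → prefix "so" already present; 2 new (k, a)
  "solintor" → prefix "so" already present; 6 new (l, i, n, t, o, r)
  "sosarro" → prefix "so" already present; 5 new (s, a, r, r, o)
  "sofendortor" → prefix "so" already present; 9 new (f, e, n, d, o, r, t, o, r)
  "sobel" → prefix "so" already present; 3 new (b, e, l)
  "sotor" → prefix "so" already present; 3 new (t, o, r)
  "morpa" → 5 new (m, o, r, p, a)
  "somirun" → prefix "so" already present; 5 new (m, i, r, u, n)
  "sorotorgal" → prefix "so" already present; 8 new (r, o, t, o, r, g, a, l)
  "sogal" → prefix "so" already present; 3 new (g, a, l)
  "kaven" → 5 new (k, a, v, e, n)
  "sodor" → prefix "so" already present; 3 new (d, o, r)
Total nodes = 5 + 2 + 6 + 5 + 9 + 3 + 3 + 5 + 5 + 8 + 3 + 5 + 3 = 62

62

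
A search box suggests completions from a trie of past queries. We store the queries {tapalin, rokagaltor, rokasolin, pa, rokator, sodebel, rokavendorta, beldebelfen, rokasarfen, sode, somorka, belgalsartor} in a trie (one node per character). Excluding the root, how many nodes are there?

Trace insertions, counting only characters that open a new branch:
  "tapalin" → 7 new (t, a, p, a, l, i, n)
  "rokagaltor" → 10 new (r, o, k, a, g, a, l, t, o, r)
  "rokasolin" → prefix "roka" already present; 5 new (s, o, l, i, n)
  "pa" → 2 new (p, a)
  "rokator" → prefix "roka" already present; 3 new (t, o, r)
  "sodebel" → 7 new (s, o, d, e, b, e, l)
  "rokavendorta" → prefix "roka" already present; 8 new (v, e, n, d, o, r, t, a)
  "beldebelfen" → 11 new (b, e, l, d, e, b, e, l, f, e, n)
  "rokasarfen" → prefix "rokas" already present; 5 new (a, r, f, e, n)
  "sode" → prefix "sode" already present; 0 new (none)
  "somorka" → prefix "so" already present; 5 new (m, o, r, k, a)
  "belgalsartor" → prefix "bel" already present; 9 new (g, a, l, s, a, r, t, o, r)
Total nodes = 7 + 10 + 5 + 2 + 3 + 7 + 8 + 11 + 5 + 0 + 5 + 9 = 72

72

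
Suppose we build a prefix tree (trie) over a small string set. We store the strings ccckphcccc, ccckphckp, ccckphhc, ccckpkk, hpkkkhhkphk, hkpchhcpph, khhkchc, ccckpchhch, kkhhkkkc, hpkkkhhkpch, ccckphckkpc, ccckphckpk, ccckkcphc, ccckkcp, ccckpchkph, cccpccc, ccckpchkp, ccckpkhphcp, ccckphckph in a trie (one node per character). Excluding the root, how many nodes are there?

79

Insert word by word; a character creates a node only if that edge doesn't already exist:
  "ccckphcccc" → 10 new (c, c, c, k, p, h, c, c, c, c)
  "ccckphckp" → prefix "ccckphc" already present; 2 new (k, p)
  "ccckphhc" → prefix "ccckph" already present; 2 new (h, c)
  "ccckpkk" → prefix "ccckp" already present; 2 new (k, k)
  "hpkkkhhkphk" → 11 new (h, p, k, k, k, h, h, k, p, h, k)
  "hkpchhcpph" → prefix "h" already present; 9 new (k, p, c, h, h, c, p, p, h)
  "khhkchc" → 7 new (k, h, h, k, c, h, c)
  "ccckpchhch" → prefix "ccckp" already present; 5 new (c, h, h, c, h)
  "kkhhkkkc" → prefix "k" already present; 7 new (k, h, h, k, k, k, c)
  "hpkkkhhkpch" → prefix "hpkkkhhkp" already present; 2 new (c, h)
  "ccckphckkpc" → prefix "ccckphck" already present; 3 new (k, p, c)
  "ccckphckpk" → prefix "ccckphckp" already present; 1 new (k)
  "ccckkcphc" → prefix "ccck" already present; 5 new (k, c, p, h, c)
  "ccckkcp" → prefix "ccckkcp" already present; 0 new (none)
  "ccckpchkph" → prefix "ccckpch" already present; 3 new (k, p, h)
  "cccpccc" → prefix "ccc" already present; 4 new (p, c, c, c)
  "ccckpchkp" → prefix "ccckpchkp" already present; 0 new (none)
  "ccckpkhphcp" → prefix "ccckpk" already present; 5 new (h, p, h, c, p)
  "ccckphckph" → prefix "ccckphckp" already present; 1 new (h)
Total nodes = 10 + 2 + 2 + 2 + 11 + 9 + 7 + 5 + 7 + 2 + 3 + 1 + 5 + 0 + 3 + 4 + 0 + 5 + 1 = 79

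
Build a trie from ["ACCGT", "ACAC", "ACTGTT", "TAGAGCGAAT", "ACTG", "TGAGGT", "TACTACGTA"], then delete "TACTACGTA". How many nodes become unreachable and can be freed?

7

A node on "TACTACGTA"'s path can go only if nothing else ends at it or branches off below it.
The suffix "CTACGTA" (7 nodes) is used only by "TACTACGTA"; the node for "TA" still has the child "G", so pruning stops there.
Nodes removed: 7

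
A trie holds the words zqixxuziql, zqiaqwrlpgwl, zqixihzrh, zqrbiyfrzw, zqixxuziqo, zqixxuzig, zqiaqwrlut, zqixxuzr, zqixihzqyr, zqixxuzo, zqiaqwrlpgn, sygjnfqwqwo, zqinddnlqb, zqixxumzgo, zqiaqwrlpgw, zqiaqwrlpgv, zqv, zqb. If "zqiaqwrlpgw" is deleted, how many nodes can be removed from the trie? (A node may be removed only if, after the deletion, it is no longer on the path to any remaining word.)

0

Walk "zqiaqwrlpgw" from the leaf back toward the root, removing each node that no remaining word uses.
Every node on "zqiaqwrlpgw" is still needed (e.g. by "zqiaqwrlpgwl"), so nothing is freed.
Nodes removed: 0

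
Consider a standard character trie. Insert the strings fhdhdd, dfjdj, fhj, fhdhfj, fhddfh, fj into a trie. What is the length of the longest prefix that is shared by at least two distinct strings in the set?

Equivalently: take the maximum, over all pairs, of their longest common prefix length.
"fhdhdd" and "fhdhfj" agree on "fhdh" (4 characters) before diverging; nothing deeper is shared.
Longest shared-prefix length: 4

4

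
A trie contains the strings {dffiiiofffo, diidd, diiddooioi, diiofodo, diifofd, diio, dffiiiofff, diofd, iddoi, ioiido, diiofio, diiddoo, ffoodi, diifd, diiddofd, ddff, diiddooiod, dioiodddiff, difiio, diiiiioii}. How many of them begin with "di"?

Walk to "di"; the words in its subtree are exactly those with that prefix.
Words under "di": difiio, diidd, diiddofd, diiddoo, diiddooiod, diiddooioi, diifd, diifofd, diiiiioii, diio, diiofio, diiofodo, diofd, dioiodddiff
Count: 14

14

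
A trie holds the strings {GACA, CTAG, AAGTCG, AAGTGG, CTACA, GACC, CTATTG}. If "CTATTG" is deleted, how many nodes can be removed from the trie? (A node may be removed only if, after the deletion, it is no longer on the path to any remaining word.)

Walk "CTATTG" from the leaf back toward the root, removing each node that no remaining word uses.
The suffix "TTG" (3 nodes) is used only by "CTATTG"; the node for "CTA" still has the child "G", so pruning stops there.
Nodes removed: 3

3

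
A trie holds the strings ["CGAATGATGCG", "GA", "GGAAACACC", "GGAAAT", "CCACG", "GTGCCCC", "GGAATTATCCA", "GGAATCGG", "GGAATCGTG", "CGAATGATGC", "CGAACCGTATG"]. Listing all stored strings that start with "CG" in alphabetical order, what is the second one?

CGAATGATGC

Words with prefix "CG", in lexicographic order: "CGAACCGTATG", "CGAATGATGC", "CGAATGATGCG"
The 2nd is CGAATGATGC.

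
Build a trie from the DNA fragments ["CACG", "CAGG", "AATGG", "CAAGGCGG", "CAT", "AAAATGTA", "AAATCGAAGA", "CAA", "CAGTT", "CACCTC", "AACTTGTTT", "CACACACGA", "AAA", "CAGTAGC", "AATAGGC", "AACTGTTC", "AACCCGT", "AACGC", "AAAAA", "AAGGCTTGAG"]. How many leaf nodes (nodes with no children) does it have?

A leaf is a node with no children — equivalently, the end of a word that is not a proper prefix of any other stored word.
Those words: "AAAAA", "AAAATGTA", "AAATCGAAGA", "AACCCGT", "AACGC", "AACTGTTC", "AACTTGTTT", "AAGGCTTGAG", "AATAGGC", "AATGG", "CAAGGCGG", "CACACACGA", "CACCTC", "CACG", "CAGG", "CAGTAGC", "CAGTT", "CAT"
Leaf count: 18

18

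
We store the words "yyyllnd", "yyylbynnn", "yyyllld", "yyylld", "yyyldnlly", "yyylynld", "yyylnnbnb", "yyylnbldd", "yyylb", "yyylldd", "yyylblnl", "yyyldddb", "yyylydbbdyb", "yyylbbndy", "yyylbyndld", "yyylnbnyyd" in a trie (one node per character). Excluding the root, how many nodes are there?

57

Count nodes per top-level branch (shared prefixes stored once):
  'y'-branch (yyylb, yyylbbndy, yyylblnl, yyylbyndld, yyylbynnn, yyyldddb, yyyldnlly, yyylld, yyylldd, yyyllld, yyyllnd, yyylnbldd, yyylnbnyyd, yyylnnbnb, yyylydbbdyb, yyylynld): 57 nodes
Sum: 57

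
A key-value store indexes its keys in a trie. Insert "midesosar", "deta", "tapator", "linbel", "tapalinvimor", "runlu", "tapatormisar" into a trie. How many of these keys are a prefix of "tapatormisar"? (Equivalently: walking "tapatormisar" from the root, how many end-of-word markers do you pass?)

Traverse "tapatormisar" character by character; count nodes along the way that are marked as word ends.
Prefixes of the query that are stored words: "tapator", "tapatormisar"
Count: 2

2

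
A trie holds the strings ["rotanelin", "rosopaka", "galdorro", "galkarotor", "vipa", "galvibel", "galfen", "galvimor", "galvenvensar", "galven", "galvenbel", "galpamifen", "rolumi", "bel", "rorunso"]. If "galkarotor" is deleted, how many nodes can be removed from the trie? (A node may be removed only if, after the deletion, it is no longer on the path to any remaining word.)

Walk "galkarotor" from the leaf back toward the root, removing each node that no remaining word uses.
The suffix "karotor" (7 nodes) is used only by "galkarotor"; the node for "gal" still has the child "d", so pruning stops there.
Nodes removed: 7

7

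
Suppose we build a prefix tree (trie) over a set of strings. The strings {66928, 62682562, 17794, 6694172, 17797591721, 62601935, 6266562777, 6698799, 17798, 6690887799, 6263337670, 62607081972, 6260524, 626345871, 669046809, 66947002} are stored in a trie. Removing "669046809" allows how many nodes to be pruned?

After clearing the end-marker at "669046809", prune upward until reaching a node still needed by another word.
The suffix "46809" (5 nodes) is used only by "669046809"; the node for "6690" still has the child "8", so pruning stops there.
Nodes removed: 5

5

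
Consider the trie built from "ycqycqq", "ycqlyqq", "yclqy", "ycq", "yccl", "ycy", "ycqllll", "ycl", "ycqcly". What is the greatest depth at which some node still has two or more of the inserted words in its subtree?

4

Equivalently: take the maximum, over all pairs, of their longest common prefix length.
e.g. "ycqllll" and "ycqlyqq" share the prefix "ycql" of length 4; no pair shares a longer one.
Longest shared-prefix length: 4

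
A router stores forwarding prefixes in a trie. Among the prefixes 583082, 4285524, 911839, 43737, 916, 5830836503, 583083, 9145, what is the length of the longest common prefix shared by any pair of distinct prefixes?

Equivalently: take the maximum, over all pairs, of their longest common prefix length.
e.g. "583083" and "5830836503" share the prefix "583083" of length 6; no pair shares a longer one.
Longest shared-prefix length: 6

6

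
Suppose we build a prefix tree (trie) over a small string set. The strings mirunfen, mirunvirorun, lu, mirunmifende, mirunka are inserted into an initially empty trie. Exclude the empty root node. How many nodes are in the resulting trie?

26

Trie structure (* marks end of a word):
(root)
├─ l
│  └─ u *
└─ m
   └─ i
      └─ r
         └─ u
            └─ n
               ├─ f
               │  └─ e
               │     └─ n *
               ├─ k
               │  └─ a *
               ├─ m
               │  └─ i
               │     └─ f
               │        └─ e
               │           └─ n
               │              └─ d
               │                 └─ e *
               └─ v
                  └─ i
                     └─ r
                        └─ o
                           └─ r
                              └─ u
                                 └─ n *
Counting every labelled node above: 26.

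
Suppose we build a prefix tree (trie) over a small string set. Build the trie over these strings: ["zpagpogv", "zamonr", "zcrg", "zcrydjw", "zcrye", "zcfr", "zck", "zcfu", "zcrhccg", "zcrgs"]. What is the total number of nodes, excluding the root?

Trie structure (* marks end of a word):
(root)
└─ z
   ├─ a
   │  └─ m
   │     └─ o
   │        └─ n
   │           └─ r *
   ├─ c
   │  ├─ f
   │  │  ├─ r *
   │  │  └─ u *
   │  ├─ k *
   │  └─ r
   │     ├─ g *
   │     │  └─ s *
   │     ├─ h
   │     │  └─ c
   │     │     └─ c
   │     │        └─ g *
   │     └─ y
   │        ├─ d
   │        │  └─ j
   │        │     └─ w *
   │        └─ e *
   └─ p
      └─ a
         └─ g
            └─ p
               └─ o
                  └─ g
                     └─ v *
Counting every labelled node above: 30.

30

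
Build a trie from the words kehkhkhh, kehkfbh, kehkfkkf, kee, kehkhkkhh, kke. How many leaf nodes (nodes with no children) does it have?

Leaves are exactly the stored words that no other stored word extends.
Those words: "kee", "kehkfbh", "kehkfkkf", "kehkhkhh", "kehkhkkhh", "kke"
Leaf count: 6

6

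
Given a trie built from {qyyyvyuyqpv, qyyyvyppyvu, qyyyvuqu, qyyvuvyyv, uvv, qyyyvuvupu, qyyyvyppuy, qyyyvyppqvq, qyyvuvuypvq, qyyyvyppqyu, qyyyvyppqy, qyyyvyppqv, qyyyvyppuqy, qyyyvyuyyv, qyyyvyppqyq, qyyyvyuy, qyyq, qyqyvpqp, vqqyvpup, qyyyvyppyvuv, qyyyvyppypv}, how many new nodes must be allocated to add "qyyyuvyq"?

"qyyy" is already a path in the trie; the remaining "uvyq" must be added.
So 8 − 4 = 4 new nodes.

4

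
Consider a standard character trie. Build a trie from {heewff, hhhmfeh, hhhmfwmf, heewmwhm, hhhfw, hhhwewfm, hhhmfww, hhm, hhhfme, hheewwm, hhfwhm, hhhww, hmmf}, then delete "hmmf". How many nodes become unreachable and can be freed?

3

After clearing the end-marker at "hmmf", prune upward until reaching a node still needed by another word.
The suffix "mmf" (3 nodes) is used only by "hmmf"; the node for "h" still has the child "e", so pruning stops there.
Nodes removed: 3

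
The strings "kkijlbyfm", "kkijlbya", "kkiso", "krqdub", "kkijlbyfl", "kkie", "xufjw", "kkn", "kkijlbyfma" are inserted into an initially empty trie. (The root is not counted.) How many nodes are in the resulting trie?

Trace insertions, counting only characters that open a new branch:
  "kkijlbyfm" → 9 new (k, k, i, j, l, b, y, f, m)
  "kkijlbya" → prefix "kkijlby" already present; 1 new (a)
  "kkiso" → prefix "kki" already present; 2 new (s, o)
  "krqdub" → prefix "k" already present; 5 new (r, q, d, u, b)
  "kkijlbyfl" → prefix "kkijlbyf" already present; 1 new (l)
  "kkie" → prefix "kki" already present; 1 new (e)
  "xufjw" → 5 new (x, u, f, j, w)
  "kkn" → prefix "kk" already present; 1 new (n)
  "kkijlbyfma" → prefix "kkijlbyfm" already present; 1 new (a)
Total nodes = 9 + 1 + 2 + 5 + 1 + 1 + 5 + 1 + 1 = 26

26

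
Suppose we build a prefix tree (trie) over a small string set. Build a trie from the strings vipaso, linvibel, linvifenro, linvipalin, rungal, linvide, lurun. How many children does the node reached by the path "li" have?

Follow the path "li" to its node, then look at its outgoing edges.
Distinct next characters after "li": n.
That node has 1 child edge.

1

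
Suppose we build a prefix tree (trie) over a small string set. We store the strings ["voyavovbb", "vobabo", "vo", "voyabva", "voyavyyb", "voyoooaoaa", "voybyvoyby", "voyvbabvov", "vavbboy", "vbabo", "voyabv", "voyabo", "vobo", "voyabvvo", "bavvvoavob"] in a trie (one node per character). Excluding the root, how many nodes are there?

For each word, the new-node count is its length minus the longest prefix already in the trie:
  "voyavovbb" → 9 new (v, o, y, a, v, o, v, b, b)
  "vobabo" → prefix "vo" already present; 4 new (b, a, b, o)
  "vo" → prefix "vo" already present; 0 new (none)
  "voyabva" → prefix "voya" already present; 3 new (b, v, a)
  "voyavyyb" → prefix "voyav" already present; 3 new (y, y, b)
  "voyoooaoaa" → prefix "voy" already present; 7 new (o, o, o, a, o, a, a)
  "voybyvoyby" → prefix "voy" already present; 7 new (b, y, v, o, y, b, y)
  "voyvbabvov" → prefix "voy" already present; 7 new (v, b, a, b, v, o, v)
  "vavbboy" → prefix "v" already present; 6 new (a, v, b, b, o, y)
  "vbabo" → prefix "v" already present; 4 new (b, a, b, o)
  "voyabv" → prefix "voyabv" already present; 0 new (none)
  "voyabo" → prefix "voyab" already present; 1 new (o)
  "vobo" → prefix "vob" already present; 1 new (o)
  "voyabvvo" → prefix "voyabv" already present; 2 new (v, o)
  "bavvvoavob" → 10 new (b, a, v, v, v, o, a, v, o, b)
Total nodes = 9 + 4 + 0 + 3 + 3 + 7 + 7 + 7 + 6 + 4 + 0 + 1 + 1 + 2 + 10 = 64

64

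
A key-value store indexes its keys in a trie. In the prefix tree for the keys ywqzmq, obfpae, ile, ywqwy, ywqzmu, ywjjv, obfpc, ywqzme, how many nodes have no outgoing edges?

Leaves are exactly the stored words that no other stored word extends.
Those words: "ile", "obfpae", "obfpc", "ywjjv", "ywqwy", "ywqzme", "ywqzmq", "ywqzmu"
Leaf count: 8

8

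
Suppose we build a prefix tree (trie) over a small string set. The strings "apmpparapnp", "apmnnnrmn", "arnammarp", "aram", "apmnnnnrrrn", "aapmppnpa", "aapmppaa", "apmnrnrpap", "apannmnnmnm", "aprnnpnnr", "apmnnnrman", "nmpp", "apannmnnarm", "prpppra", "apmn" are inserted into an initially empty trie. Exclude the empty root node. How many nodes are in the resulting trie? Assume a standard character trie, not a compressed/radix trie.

For each word, the new-node count is its length minus the longest prefix already in the trie:
  "apmpparapnp" → 11 new (a, p, m, p, p, a, r, a, p, n, p)
  "apmnnnrmn" → prefix "apm" already present; 6 new (n, n, n, r, m, n)
  "arnammarp" → prefix "a" already present; 8 new (r, n, a, m, m, a, r, p)
  "aram" → prefix "ar" already present; 2 new (a, m)
  "apmnnnnrrrn" → prefix "apmnnn" already present; 5 new (n, r, r, r, n)
  "aapmppnpa" → prefix "a" already present; 8 new (a, p, m, p, p, n, p, a)
  "aapmppaa" → prefix "aapmpp" already present; 2 new (a, a)
  "apmnrnrpap" → prefix "apmn" already present; 6 new (r, n, r, p, a, p)
  "apannmnnmnm" → prefix "ap" already present; 9 new (a, n, n, m, n, n, m, n, m)
  "aprnnpnnr" → prefix "ap" already present; 7 new (r, n, n, p, n, n, r)
  "apmnnnrman" → prefix "apmnnnrm" already present; 2 new (a, n)
  "nmpp" → 4 new (n, m, p, p)
  "apannmnnarm" → prefix "apannmnn" already present; 3 new (a, r, m)
  "prpppra" → 7 new (p, r, p, p, p, r, a)
  "apmn" → prefix "apmn" already present; 0 new (none)
Total nodes = 11 + 6 + 8 + 2 + 5 + 8 + 2 + 6 + 9 + 7 + 2 + 4 + 3 + 7 + 0 = 80

80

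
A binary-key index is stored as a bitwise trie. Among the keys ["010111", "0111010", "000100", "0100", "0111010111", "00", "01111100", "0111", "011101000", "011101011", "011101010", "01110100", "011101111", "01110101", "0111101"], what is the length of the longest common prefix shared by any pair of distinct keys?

9

Equivalently: take the maximum, over all pairs, of their longest common prefix length.
"011101011" and "0111010111" agree on "011101011" (9 characters) before diverging; nothing deeper is shared.
Longest shared-prefix length: 9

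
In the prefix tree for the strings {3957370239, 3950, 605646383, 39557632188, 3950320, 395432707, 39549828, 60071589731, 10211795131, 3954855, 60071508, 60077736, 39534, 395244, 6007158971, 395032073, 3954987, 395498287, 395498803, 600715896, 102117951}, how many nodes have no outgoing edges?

A leaf is a node with no children — equivalently, the end of a word that is not a proper prefix of any other stored word.
Those words: "10211795131", "395032073", "395244", "39534", "395432707", "3954855", "395498287", "3954987", "395498803", "39557632188", "3957370239", "60071508", "600715896", "6007158971", "60071589731", "60077736", "605646383"
Leaf count: 17

17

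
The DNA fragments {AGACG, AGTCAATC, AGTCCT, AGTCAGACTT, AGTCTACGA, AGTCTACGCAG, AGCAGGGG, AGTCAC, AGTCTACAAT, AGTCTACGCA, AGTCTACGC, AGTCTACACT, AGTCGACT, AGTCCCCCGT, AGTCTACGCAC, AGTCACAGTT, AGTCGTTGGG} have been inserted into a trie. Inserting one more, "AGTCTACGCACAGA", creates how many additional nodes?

The longest prefix of "AGTCTACGCACAGA" already in the trie is "AGTCTACGCAC" (length 11).
Each of the 3 remaining characters creates one node.

3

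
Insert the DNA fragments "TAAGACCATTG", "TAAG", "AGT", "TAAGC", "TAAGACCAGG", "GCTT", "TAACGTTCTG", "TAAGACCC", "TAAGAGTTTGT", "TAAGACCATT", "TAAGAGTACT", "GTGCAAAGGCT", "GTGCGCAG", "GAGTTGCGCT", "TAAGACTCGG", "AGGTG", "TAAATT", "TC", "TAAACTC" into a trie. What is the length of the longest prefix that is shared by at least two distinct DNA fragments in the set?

The deepest shared node is where two words last agree before diverging.
e.g. "TAAGACCATT" and "TAAGACCATTG" share the prefix "TAAGACCATT" of length 10; no pair shares a longer one.
Longest shared-prefix length: 10

10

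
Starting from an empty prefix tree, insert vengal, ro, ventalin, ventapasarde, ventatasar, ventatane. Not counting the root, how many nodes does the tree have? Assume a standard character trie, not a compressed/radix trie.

27

For each word, the new-node count is its length minus the longest prefix already in the trie:
  "vengal" → 6 new (v, e, n, g, a, l)
  "ro" → 2 new (r, o)
  "ventalin" → prefix "ven" already present; 5 new (t, a, l, i, n)
  "ventapasarde" → prefix "venta" already present; 7 new (p, a, s, a, r, d, e)
  "ventatasar" → prefix "venta" already present; 5 new (t, a, s, a, r)
  "ventatane" → prefix "ventata" already present; 2 new (n, e)
Total nodes = 6 + 2 + 5 + 7 + 5 + 2 = 27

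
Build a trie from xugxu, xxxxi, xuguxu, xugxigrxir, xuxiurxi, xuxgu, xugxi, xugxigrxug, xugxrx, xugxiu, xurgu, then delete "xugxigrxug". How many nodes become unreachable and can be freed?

A node on "xugxigrxug"'s path can go only if nothing else ends at it or branches off below it.
The suffix "ug" (2 nodes) is used only by "xugxigrxug"; the node for "xugxigrx" still has the child "i", so pruning stops there.
Nodes removed: 2

2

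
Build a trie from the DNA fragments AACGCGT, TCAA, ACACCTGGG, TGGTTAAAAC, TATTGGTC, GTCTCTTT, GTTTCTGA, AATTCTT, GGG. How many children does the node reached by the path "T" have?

3

Walk "T" from the root, arriving at one node.
Characters that immediately follow "T" among the stored strings: {A, C, G}.
That node has 3 child edges.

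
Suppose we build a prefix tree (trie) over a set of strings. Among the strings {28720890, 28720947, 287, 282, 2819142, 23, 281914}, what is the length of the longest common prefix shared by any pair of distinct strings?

The deepest shared node is where two words last agree before diverging.
e.g. "281914" and "2819142" share the prefix "281914" of length 6; no pair shares a longer one.
Longest shared-prefix length: 6

6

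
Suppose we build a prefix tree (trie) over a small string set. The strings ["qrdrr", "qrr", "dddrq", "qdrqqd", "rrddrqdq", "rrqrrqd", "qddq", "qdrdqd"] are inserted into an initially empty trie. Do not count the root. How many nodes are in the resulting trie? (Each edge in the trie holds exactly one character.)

34

Count nodes per top-level branch (shared prefixes stored once):
  'd'-branch (dddrq): 5 nodes
  'q'-branch (qddq, qdrdqd, qdrqqd, qrdrr, qrr): 16 nodes
  'r'-branch (rrddrqdq, rrqrrqd): 13 nodes
Sum: 34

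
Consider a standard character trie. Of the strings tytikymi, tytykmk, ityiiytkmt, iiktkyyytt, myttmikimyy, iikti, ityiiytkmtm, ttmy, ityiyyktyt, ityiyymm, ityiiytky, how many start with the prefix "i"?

Filter for entries beginning with "i":
Matches: "iikti", "iiktkyyytt", "ityiiytkmt", "ityiiytkmtm", "ityiiytky", "ityiyyktyt", "ityiyymm"
Count: 7

7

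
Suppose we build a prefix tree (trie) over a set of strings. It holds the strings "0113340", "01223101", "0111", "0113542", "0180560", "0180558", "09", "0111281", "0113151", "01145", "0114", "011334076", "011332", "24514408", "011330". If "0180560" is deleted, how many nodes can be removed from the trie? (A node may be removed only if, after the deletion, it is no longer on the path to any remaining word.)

After clearing the end-marker at "0180560", prune upward until reaching a node still needed by another word.
The suffix "60" (2 nodes) is used only by "0180560"; the node for "01805" still has the child "5", so pruning stops there.
Nodes removed: 2

2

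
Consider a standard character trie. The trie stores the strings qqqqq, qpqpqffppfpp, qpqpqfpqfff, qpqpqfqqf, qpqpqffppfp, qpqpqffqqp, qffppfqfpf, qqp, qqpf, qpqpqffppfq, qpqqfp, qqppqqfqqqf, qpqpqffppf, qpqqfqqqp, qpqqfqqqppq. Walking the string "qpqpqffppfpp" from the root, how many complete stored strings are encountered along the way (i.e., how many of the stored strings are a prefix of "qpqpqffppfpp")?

3

Traverse "qpqpqffppfpp" character by character; count nodes along the way that are marked as word ends.
Prefixes of the query that are stored words: "qpqpqffppf", "qpqpqffppfp", "qpqpqffppfpp"
Count: 3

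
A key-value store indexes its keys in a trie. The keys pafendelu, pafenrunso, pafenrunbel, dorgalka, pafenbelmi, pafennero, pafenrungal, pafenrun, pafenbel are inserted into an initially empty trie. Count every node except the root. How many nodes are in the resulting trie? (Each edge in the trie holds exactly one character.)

37

For each word, the new-node count is its length minus the longest prefix already in the trie:
  "pafendelu" → 9 new (p, a, f, e, n, d, e, l, u)
  "pafenrunso" → prefix "pafen" already present; 5 new (r, u, n, s, o)
  "pafenrunbel" → prefix "pafenrun" already present; 3 new (b, e, l)
  "dorgalka" → 8 new (d, o, r, g, a, l, k, a)
  "pafenbelmi" → prefix "pafen" already present; 5 new (b, e, l, m, i)
  "pafennero" → prefix "pafen" already present; 4 new (n, e, r, o)
  "pafenrungal" → prefix "pafenrun" already present; 3 new (g, a, l)
  "pafenrun" → prefix "pafenrun" already present; 0 new (none)
  "pafenbel" → prefix "pafenbel" already present; 0 new (none)
Total nodes = 9 + 5 + 3 + 8 + 5 + 4 + 3 + 0 + 0 = 37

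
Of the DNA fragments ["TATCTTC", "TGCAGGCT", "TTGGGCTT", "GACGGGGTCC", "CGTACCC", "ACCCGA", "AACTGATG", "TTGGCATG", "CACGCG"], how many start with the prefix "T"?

4

Filter for entries beginning with "T":
Words under "T": TATCTTC, TGCAGGCT, TTGGCATG, TTGGGCTT
Count: 4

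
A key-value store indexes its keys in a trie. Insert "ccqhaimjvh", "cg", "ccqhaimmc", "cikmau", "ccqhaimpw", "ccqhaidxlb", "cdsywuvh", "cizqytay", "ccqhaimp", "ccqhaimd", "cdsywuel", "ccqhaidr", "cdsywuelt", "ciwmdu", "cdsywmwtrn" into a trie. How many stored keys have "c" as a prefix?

Traverse to the node for "c", then collect every word in that subtree.
Matches: "ccqhaidr", "ccqhaidxlb", "ccqhaimd", "ccqhaimjvh", "ccqhaimmc", "ccqhaimp", "ccqhaimpw", "cdsywmwtrn", "cdsywuel", "cdsywuelt", "cdsywuvh", "cg", "cikmau", "ciwmdu", "cizqytay"
Count: 15

15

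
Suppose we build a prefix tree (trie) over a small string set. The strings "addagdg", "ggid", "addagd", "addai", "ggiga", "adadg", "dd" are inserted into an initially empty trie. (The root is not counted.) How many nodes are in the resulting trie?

19

Trace insertions, counting only characters that open a new branch:
  "addagdg" → 7 new (a, d, d, a, g, d, g)
  "ggid" → 4 new (g, g, i, d)
  "addagd" → prefix "addagd" already present; 0 new (none)
  "addai" → prefix "adda" already present; 1 new (i)
  "ggiga" → prefix "ggi" already present; 2 new (g, a)
  "adadg" → prefix "ad" already present; 3 new (a, d, g)
  "dd" → 2 new (d, d)
Total nodes = 7 + 4 + 0 + 1 + 2 + 3 + 2 = 19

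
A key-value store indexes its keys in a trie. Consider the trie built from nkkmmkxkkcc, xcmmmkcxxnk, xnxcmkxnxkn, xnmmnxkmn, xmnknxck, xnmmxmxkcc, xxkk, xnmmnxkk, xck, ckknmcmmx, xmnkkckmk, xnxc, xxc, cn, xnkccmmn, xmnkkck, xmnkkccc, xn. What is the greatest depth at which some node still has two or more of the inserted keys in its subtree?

Equivalently: take the maximum, over all pairs, of their longest common prefix length.
"xmnkkck" and "xmnkkckmk" agree on "xmnkkck" (7 characters) before diverging; nothing deeper is shared.
Longest shared-prefix length: 7

7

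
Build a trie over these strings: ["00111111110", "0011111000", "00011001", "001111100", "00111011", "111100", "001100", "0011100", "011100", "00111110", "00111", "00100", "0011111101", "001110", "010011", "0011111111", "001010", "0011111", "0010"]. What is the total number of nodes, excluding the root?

47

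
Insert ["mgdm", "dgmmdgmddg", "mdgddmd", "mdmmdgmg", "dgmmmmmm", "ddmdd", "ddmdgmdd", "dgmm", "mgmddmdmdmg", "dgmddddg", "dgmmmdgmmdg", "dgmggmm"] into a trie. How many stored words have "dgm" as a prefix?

6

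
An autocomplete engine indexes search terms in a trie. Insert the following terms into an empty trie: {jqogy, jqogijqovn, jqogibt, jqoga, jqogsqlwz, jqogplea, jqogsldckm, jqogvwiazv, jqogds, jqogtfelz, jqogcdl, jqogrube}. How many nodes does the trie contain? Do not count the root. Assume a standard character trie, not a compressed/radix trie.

Count nodes per top-level branch (shared prefixes stored once):
  'j'-branch (jqoga, jqogcdl, jqogds, jqogibt, jqogijqovn, jqogplea, jqogrube, jqogsldckm, jqogsqlwz, jqogtfelz, jqogvwiazv, jqogy): 48 nodes
Sum: 48

48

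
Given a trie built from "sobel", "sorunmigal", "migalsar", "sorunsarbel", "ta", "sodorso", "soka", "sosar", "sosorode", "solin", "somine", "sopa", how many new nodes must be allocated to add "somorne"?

4

The longest prefix of "somorne" already in the trie is "som" (length 3).
Each of the 4 remaining characters creates one node.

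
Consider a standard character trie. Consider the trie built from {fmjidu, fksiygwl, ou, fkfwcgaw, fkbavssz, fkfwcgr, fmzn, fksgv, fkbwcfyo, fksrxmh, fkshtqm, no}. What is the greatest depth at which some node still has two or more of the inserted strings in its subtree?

Look for the deepest trie node that still has at least two words in its subtree.
"fkfwcgaw" and "fkfwcgr" agree on "fkfwcg" (6 characters) before diverging; nothing deeper is shared.
Longest shared-prefix length: 6

6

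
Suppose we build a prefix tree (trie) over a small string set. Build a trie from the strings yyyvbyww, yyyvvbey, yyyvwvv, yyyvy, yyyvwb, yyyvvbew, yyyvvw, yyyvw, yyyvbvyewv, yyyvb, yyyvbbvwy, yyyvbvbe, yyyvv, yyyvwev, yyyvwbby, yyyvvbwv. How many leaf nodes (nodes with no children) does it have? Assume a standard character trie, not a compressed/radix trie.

Leaves are exactly the stored words that no other stored word extends.
Those words: "yyyvbbvwy", "yyyvbvbe", "yyyvbvyewv", "yyyvbyww", "yyyvvbew", "yyyvvbey", "yyyvvbwv", "yyyvvw", "yyyvwbby", "yyyvwev", "yyyvwvv", "yyyvy"
Leaf count: 12

12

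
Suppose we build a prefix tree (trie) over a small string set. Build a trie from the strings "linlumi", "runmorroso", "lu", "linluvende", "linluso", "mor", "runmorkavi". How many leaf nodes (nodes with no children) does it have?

A leaf is a node with no children — equivalently, the end of a word that is not a proper prefix of any other stored word.
Those words: "linlumi", "linluso", "linluvende", "lu", "mor", "runmorkavi", "runmorroso"
Leaf count: 7

7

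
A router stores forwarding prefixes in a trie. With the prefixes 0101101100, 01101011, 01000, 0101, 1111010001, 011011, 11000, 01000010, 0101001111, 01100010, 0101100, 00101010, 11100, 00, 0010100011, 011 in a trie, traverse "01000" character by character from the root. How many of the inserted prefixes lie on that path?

1

Traverse "01000" character by character; count nodes along the way that are marked as word ends.
Prefixes of the query that are stored words: "01000"
Count: 1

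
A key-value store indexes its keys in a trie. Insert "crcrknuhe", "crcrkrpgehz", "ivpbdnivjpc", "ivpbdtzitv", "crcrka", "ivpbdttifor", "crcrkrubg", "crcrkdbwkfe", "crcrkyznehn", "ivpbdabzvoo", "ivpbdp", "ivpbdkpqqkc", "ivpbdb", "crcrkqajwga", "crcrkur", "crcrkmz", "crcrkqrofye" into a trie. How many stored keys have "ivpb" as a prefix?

7

Traverse to the node for "ivpb", then collect every word in that subtree.
Matches: "ivpbdabzvoo", "ivpbdb", "ivpbdkpqqkc", "ivpbdnivjpc", "ivpbdp", "ivpbdttifor", "ivpbdtzitv"
Count: 7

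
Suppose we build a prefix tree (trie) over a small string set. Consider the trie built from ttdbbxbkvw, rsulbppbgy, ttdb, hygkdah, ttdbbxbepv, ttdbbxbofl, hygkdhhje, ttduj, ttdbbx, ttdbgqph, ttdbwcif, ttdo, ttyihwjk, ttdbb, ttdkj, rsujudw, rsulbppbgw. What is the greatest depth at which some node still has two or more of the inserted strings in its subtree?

The deepest shared node is where two words last agree before diverging.
"rsulbppbgw" and "rsulbppbgy" agree on "rsulbppbg" (9 characters) before diverging; nothing deeper is shared.
Longest shared-prefix length: 9

9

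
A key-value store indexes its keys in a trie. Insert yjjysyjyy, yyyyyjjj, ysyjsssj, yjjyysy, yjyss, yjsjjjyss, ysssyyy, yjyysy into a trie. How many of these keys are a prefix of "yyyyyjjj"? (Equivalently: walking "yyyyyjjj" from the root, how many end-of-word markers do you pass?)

1

Check each prefix of "yyyyyjjj" against the stored set — each match is an end-marker on the path.
Prefixes of the query that are stored words: "yyyyyjjj"
Count: 1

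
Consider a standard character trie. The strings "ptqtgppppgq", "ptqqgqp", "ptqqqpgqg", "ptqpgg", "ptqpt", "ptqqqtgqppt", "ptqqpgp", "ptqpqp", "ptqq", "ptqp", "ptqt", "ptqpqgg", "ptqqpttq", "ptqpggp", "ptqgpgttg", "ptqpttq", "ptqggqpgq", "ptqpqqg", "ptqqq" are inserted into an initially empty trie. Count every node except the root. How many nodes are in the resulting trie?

Insert word by word; a character creates a node only if that edge doesn't already exist:
  "ptqtgppppgq" → 11 new (p, t, q, t, g, p, p, p, p, g, q)
  "ptqqgqp" → prefix "ptq" already present; 4 new (q, g, q, p)
  "ptqqqpgqg" → prefix "ptqq" already present; 5 new (q, p, g, q, g)
  "ptqpgg" → prefix "ptq" already present; 3 new (p, g, g)
  "ptqpt" → prefix "ptqp" already present; 1 new (t)
  "ptqqqtgqppt" → prefix "ptqqq" already present; 6 new (t, g, q, p, p, t)
  "ptqqpgp" → prefix "ptqq" already present; 3 new (p, g, p)
  "ptqpqp" → prefix "ptqp" already present; 2 new (q, p)
  "ptqq" → prefix "ptqq" already present; 0 new (none)
  "ptqp" → prefix "ptqp" already present; 0 new (none)
  "ptqt" → prefix "ptqt" already present; 0 new (none)
  "ptqpqgg" → prefix "ptqpq" already present; 2 new (g, g)
  "ptqqpttq" → prefix "ptqqp" already present; 3 new (t, t, q)
  "ptqpggp" → prefix "ptqpgg" already present; 1 new (p)
  "ptqgpgttg" → prefix "ptq" already present; 6 new (g, p, g, t, t, g)
  "ptqpttq" → prefix "ptqpt" already present; 2 new (t, q)
  "ptqggqpgq" → prefix "ptqg" already present; 5 new (g, q, p, g, q)
  "ptqpqqg" → prefix "ptqpq" already present; 2 new (q, g)
  "ptqqq" → prefix "ptqqq" already present; 0 new (none)
Total nodes = 11 + 4 + 5 + 3 + 1 + 6 + 3 + 2 + 0 + 0 + 0 + 2 + 3 + 1 + 6 + 2 + 5 + 2 + 0 = 56

56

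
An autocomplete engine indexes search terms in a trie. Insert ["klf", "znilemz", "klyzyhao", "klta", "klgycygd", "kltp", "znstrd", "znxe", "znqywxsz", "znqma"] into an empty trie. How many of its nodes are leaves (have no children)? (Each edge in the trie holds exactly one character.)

A leaf is a node with no children — equivalently, the end of a word that is not a proper prefix of any other stored word.
Those words: "klf", "klgycygd", "klta", "kltp", "klyzyhao", "znilemz", "znqma", "znqywxsz", "znstrd", "znxe"
Leaf count: 10

10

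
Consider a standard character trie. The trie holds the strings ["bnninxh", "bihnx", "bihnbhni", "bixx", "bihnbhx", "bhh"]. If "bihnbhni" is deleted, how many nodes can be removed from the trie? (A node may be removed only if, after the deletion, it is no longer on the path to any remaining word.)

2

A node on "bihnbhni"'s path can go only if nothing else ends at it or branches off below it.
The suffix "ni" (2 nodes) is used only by "bihnbhni"; the node for "bihnbh" still has the child "x", so pruning stops there.
Nodes removed: 2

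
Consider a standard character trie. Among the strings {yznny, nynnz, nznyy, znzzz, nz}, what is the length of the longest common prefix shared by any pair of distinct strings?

Look for the deepest trie node that still has at least two words in its subtree.
"nz" and "nznyy" agree on "nz" (2 characters) before diverging; nothing deeper is shared.
Longest shared-prefix length: 2

2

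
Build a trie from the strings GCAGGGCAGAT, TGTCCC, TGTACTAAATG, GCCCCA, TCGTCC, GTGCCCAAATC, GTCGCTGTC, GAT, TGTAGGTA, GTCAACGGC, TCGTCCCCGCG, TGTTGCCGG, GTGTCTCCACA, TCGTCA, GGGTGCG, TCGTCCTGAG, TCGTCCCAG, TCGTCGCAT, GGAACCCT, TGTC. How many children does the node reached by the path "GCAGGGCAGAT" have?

0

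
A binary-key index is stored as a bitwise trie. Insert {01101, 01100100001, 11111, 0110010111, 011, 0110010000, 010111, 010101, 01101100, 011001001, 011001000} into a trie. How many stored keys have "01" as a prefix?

10

Walk to "01"; the words in its subtree are exactly those with that prefix.
Matches: "010101", "010111", "011", "011001000", "0110010000", "01100100001", "011001001", "0110010111", "01101", "01101100"
Count: 10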